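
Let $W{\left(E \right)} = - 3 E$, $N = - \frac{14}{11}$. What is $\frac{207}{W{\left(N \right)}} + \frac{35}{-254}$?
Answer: $\frac{48074}{889} \approx 54.076$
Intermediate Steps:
$N = - \frac{14}{11}$ ($N = \left(-14\right) \frac{1}{11} = - \frac{14}{11} \approx -1.2727$)
$\frac{207}{W{\left(N \right)}} + \frac{35}{-254} = \frac{207}{\left(-3\right) \left(- \frac{14}{11}\right)} + \frac{35}{-254} = \frac{207}{\frac{42}{11}} + 35 \left(- \frac{1}{254}\right) = 207 \cdot \frac{11}{42} - \frac{35}{254} = \frac{759}{14} - \frac{35}{254} = \frac{48074}{889}$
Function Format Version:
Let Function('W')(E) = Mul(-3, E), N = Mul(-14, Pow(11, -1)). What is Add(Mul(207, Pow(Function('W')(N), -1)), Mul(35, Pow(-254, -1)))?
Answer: Rational(48074, 889) ≈ 54.076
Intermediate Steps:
N = Rational(-14, 11) (N = Mul(-14, Rational(1, 11)) = Rational(-14, 11) ≈ -1.2727)
Add(Mul(207, Pow(Function('W')(N), -1)), Mul(35, Pow(-254, -1))) = Add(Mul(207, Pow(Mul(-3, Rational(-14, 11)), -1)), Mul(35, Pow(-254, -1))) = Add(Mul(207, Pow(Rational(42, 11), -1)), Mul(35, Rational(-1, 254))) = Add(Mul(207, Rational(11, 42)), Rational(-35, 254)) = Add(Rational(759, 14), Rational(-35, 254)) = Rational(48074, 889)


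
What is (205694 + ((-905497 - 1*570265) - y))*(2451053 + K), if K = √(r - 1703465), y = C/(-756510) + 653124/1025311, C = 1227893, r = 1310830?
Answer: -2414624644219069473229841/775658024610 - 985137671123010997*I*√392635/775658024610 ≈ -3.113e+12 - 7.9583e+8*I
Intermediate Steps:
y = -764877362483/775658024610 (y = 1227893/(-756510) + 653124/1025311 = 1227893*(-1/756510) + 653124*(1/1025311) = -1227893/756510 + 653124/1025311 = -764877362483/775658024610 ≈ -0.98610)
K = I*√392635 (K = √(1310830 - 1703465) = √(-392635) = I*√392635 ≈ 626.61*I)
(205694 + ((-905497 - 1*570265) - y))*(2451053 + K) = (205694 + ((-905497 - 1*570265) - 1*(-764877362483/775658024610)))*(2451053 + I*√392635) = (205694 + ((-905497 - 570265) + 764877362483/775658024610))*(2451053 + I*√392635) = (205694 + (-1475762 + 764877362483/775658024610))*(2451053 + I*√392635) = (205694 - 1144685872837140337/775658024610)*(2451053 + I*√392635) = -985137671123010997*(2451053 + I*√392635)/775658024610 = -2414624644219069473229841/775658024610 - 985137671123010997*I*√392635/775658024610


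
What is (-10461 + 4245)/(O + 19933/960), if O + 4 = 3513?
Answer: -5967360/3388573 ≈ -1.7610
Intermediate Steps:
O = 3509 (O = -4 + 3513 = 3509)
(-10461 + 4245)/(O + 19933/960) = (-10461 + 4245)/(3509 + 19933/960) = -6216/(3509 + 19933*(1/960)) = -6216/(3509 + 19933/960) = -6216/3388573/960 = -6216*960/3388573 = -5967360/3388573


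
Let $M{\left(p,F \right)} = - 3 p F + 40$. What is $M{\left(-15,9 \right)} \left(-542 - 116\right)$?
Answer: $-292810$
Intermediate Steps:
$M{\left(p,F \right)} = 40 - 3 F p$ ($M{\left(p,F \right)} = - 3 F p + 40 = 40 - 3 F p$)
$M{\left(-15,9 \right)} \left(-542 - 116\right) = \left(40 - 27 \left(-15\right)\right) \left(-542 - 116\right) = \left(40 + 405\right) \left(-658\right) = 445 \left(-658\right) = -292810$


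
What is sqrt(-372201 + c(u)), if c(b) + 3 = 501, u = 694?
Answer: I*sqrt(371703) ≈ 609.67*I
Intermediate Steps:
c(b) = 498 (c(b) = -3 + 501 = 498)
sqrt(-372201 + c(u)) = sqrt(-372201 + 498) = sqrt(-371703) = I*sqrt(371703)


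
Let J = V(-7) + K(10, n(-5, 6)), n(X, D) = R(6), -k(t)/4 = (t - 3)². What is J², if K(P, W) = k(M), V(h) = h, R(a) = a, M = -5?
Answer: 69169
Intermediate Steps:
k(t) = -4*(-3 + t)² (k(t) = -4*(t - 3)² = -4*(-3 + t)²)
n(X, D) = 6
K(P, W) = -256 (K(P, W) = -4*(-3 - 5)² = -4*(-8)² = -4*64 = -256)
J = -263 (J = -7 - 256 = -263)
J² = (-263)² = 69169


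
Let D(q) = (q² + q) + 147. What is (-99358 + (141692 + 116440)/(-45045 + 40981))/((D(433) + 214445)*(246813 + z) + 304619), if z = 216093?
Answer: -14430323/27043953358264 ≈ -5.3359e-7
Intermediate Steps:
D(q) = 147 + q + q² (D(q) = (q + q²) + 147 = 147 + q + q²)
(-99358 + (141692 + 116440)/(-45045 + 40981))/((D(433) + 214445)*(246813 + z) + 304619) = (-99358 + (141692 + 116440)/(-45045 + 40981))/(((147 + 433 + 433²) + 214445)*(246813 + 216093) + 304619) = (-99358 + 258132/(-4064))/(((147 + 433 + 187489) + 214445)*462906 + 304619) = (-99358 + 258132*(-1/4064))/((188069 + 214445)*462906 + 304619) = (-99358 - 64533/1016)/(402514*462906 + 304619) = -101012261/(1016*(186326145684 + 304619)) = -101012261/1016/186326450303 = -101012261/1016*1/186326450303 = -14430323/27043953358264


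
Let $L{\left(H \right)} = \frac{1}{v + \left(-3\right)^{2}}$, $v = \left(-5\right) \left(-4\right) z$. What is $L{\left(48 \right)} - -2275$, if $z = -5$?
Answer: $\frac{207024}{91} \approx 2275.0$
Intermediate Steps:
$v = -100$ ($v = \left(-5\right) \left(-4\right) \left(-5\right) = 20 \left(-5\right) = -100$)
$L{\left(H \right)} = - \frac{1}{91}$ ($L{\left(H \right)} = \frac{1}{-100 + \left(-3\right)^{2}} = \frac{1}{-100 + 9} = \frac{1}{-91} = - \frac{1}{91}$)
$L{\left(48 \right)} - -2275 = - \frac{1}{91} - -2275 = - \frac{1}{91} + 2275 = \frac{207024}{91}$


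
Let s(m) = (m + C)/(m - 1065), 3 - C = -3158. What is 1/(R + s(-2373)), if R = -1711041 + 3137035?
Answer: 1719/2451283292 ≈ 7.0126e-7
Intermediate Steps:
C = 3161 (C = 3 - 1*(-3158) = 3 + 3158 = 3161)
s(m) = (3161 + m)/(-1065 + m) (s(m) = (m + 3161)/(m - 1065) = (3161 + m)/(-1065 + m))
R = 1425994
1/(R + s(-2373)) = 1/(1425994 + (3161 - 2373)/(-1065 - 2373)) = 1/(1425994 + 788/(-3438)) = 1/(1425994 - 1/3438*788) = 1/(1425994 - 394/1719) = 1/(2451283292/1719) = 1719/2451283292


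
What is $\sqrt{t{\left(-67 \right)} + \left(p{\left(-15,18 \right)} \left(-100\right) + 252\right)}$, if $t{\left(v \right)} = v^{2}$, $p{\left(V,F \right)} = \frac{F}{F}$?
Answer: $\sqrt{4641} \approx 68.125$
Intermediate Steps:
$p{\left(V,F \right)} = 1$
$\sqrt{t{\left(-67 \right)} + \left(p{\left(-15,18 \right)} \left(-100\right) + 252\right)} = \sqrt{\left(-67\right)^{2} + \left(1 \left(-100\right) + 252\right)} = \sqrt{4489 + \left(-100 + 252\right)} = \sqrt{4489 + 152} = \sqrt{4641}$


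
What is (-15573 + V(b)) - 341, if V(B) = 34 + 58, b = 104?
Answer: -15822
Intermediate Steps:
V(B) = 92
(-15573 + V(b)) - 341 = (-15573 + 92) - 341 = -15481 - 341 = -15822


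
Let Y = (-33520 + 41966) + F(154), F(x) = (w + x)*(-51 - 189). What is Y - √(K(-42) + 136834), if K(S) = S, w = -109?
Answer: -2354 - 2*√34198 ≈ -2723.9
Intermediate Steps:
F(x) = 26160 - 240*x (F(x) = (-109 + x)*(-51 - 189) = (-109 + x)*(-240) = 26160 - 240*x)
Y = -2354 (Y = (-33520 + 41966) + (26160 - 240*154) = 8446 + (26160 - 36960) = 8446 - 10800 = -2354)
Y - √(K(-42) + 136834) = -2354 - √(-42 + 136834) = -2354 - √136792 = -2354 - 2*√34198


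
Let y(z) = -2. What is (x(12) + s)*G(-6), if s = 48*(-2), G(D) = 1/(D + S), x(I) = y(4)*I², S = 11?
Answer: -384/5 ≈ -76.800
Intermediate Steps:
x(I) = -2*I²
G(D) = 1/(11 + D) (G(D) = 1/(D + 11) = 1/(11 + D))
s = -96
(x(12) + s)*G(-6) = (-2*12² - 96)/(11 - 6) = (-2*144 - 96)/5 = (-288 - 96)*(⅕) = -384*⅕ = -384/5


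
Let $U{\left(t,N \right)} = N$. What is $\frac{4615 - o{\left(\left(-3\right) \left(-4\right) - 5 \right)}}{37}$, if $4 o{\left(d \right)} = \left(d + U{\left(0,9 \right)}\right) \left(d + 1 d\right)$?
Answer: $\frac{4559}{37} \approx 123.22$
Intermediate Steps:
$o{\left(d \right)} = \frac{d \left(9 + d\right)}{2}$ ($o{\left(d \right)} = \frac{\left(d + 9\right) \left(d + 1 d\right)}{4} = \frac{\left(9 + d\right) \left(d + d\right)}{4} = \frac{\left(9 + d\right) 2 d}{4} = \frac{2 d \left(9 + d\right)}{4} = \frac{d \left(9 + d\right)}{2}$)
$\frac{4615 - o{\left(\left(-3\right) \left(-4\right) - 5 \right)}}{37} = \frac{4615 - \frac{\left(\left(-3\right) \left(-4\right) - 5\right) \left(9 - -7\right)}{2}}{37} = \left(4615 - \frac{\left(12 - 5\right) \left(9 + \left(12 - 5\right)\right)}{2}\right) \frac{1}{37} = \left(4615 - \frac{1}{2} \cdot 7 \left(9 + 7\right)\right) \frac{1}{37} = \left(4615 - \frac{1}{2} \cdot 7 \cdot 16\right) \frac{1}{37} = \left(4615 - 56\right) \frac{1}{37} = 4559 \cdot \frac{1}{37} = \frac{4559}{37}$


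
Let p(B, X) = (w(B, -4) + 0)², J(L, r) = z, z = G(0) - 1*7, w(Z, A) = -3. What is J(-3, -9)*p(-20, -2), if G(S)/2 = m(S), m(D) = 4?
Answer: 9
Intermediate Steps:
G(S) = 8 (G(S) = 2*4 = 8)
z = 1 (z = 8 - 1*7 = 8 - 7 = 1)
J(L, r) = 1
p(B, X) = 9 (p(B, X) = (-3 + 0)² = (-3)² = 9)
J(-3, -9)*p(-20, -2) = 1*9 = 9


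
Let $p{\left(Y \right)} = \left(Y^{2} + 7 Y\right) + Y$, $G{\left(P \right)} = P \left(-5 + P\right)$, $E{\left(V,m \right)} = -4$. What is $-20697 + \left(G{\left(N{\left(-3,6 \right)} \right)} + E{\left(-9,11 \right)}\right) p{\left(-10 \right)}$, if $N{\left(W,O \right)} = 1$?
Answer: $-20857$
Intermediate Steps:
$p{\left(Y \right)} = Y^{2} + 8 Y$
$-20697 + \left(G{\left(N{\left(-3,6 \right)} \right)} + E{\left(-9,11 \right)}\right) p{\left(-10 \right)} = -20697 + \left(1 \left(-5 + 1\right) - 4\right) \left(- 10 \left(8 - 10\right)\right) = -20697 + \left(1 \left(-4\right) - 4\right) \left(\left(-10\right) \left(-2\right)\right) = -20697 + \left(-4 - 4\right) 20 = -20697 - 160 = -20857$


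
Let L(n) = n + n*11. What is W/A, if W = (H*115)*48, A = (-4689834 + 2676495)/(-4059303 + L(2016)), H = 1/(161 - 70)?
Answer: 7424604240/61071283 ≈ 121.57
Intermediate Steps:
L(n) = 12*n (L(n) = n + 11*n = 12*n)
H = 1/91 ≈ 0.010989
A = 671113/1345037 (A = (-4689834 + 2676495)/(-4059303 + 12*2016) = -2013339/(-4059303 + 24192) = -2013339/(-4035111) = -2013339*(-1/4035111) = 671113/1345037 ≈ 0.49896)
W = 5520/91 (W = ((1/91)*115)*48 = (115/91)*48 = 5520/91 ≈ 60.659)
W/A = 5520/(91*(671113/1345037)) = (5520/91)*(1345037/671113) = 7424604240/61071283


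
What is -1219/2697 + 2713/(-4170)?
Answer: -1377799/1249610 ≈ -1.1026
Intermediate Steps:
-1219/2697 + 2713/(-4170) = -1219*1/2697 + 2713*(-1/4170) = -1219/2697 - 2713/4170 = -1377799/1249610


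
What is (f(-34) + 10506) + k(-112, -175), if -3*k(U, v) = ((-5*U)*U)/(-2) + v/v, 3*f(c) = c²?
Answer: 1313/3 ≈ 437.67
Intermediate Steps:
f(c) = c²/3
k(U, v) = -⅓ - 5*U²/6 (k(U, v) = -(((-5*U)*U)/(-2) + v/v)/3 = -(-5*U²*(-½) + 1)/3 = -(5*U²/2 + 1)/3 = -(1 + 5*U²/2)/3 = -⅓ - 5*U²/6)
(f(-34) + 10506) + k(-112, -175) = ((⅓)*(-34)² + 10506) + (-⅓ - ⅚*(-112)²) = ((⅓)*1156 + 10506) + (-⅓ - ⅚*12544) = (1156/3 + 10506) + (-⅓ - 31360/3) = 32674/3 - 31361/3 = 1313/3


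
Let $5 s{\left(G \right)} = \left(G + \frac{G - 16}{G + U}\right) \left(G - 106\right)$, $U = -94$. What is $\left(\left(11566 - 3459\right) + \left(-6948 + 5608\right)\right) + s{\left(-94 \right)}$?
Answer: $\frac{493669}{47} \approx 10504.0$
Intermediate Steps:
$s{\left(G \right)} = \frac{\left(-106 + G\right) \left(G + \frac{-16 + G}{-94 + G}\right)}{5}$ ($s{\left(G \right)} = \frac{\left(G + \frac{G - 16}{G - 94}\right) \left(G - 106\right)}{5} = \frac{\left(G + \frac{-16 + G}{-94 + G}\right) \left(-106 + G\right)}{5} = \frac{\left(-106 + G\right) \left(G + \frac{-16 + G}{-94 + G}\right)}{5}$)
$\left(\left(11566 - 3459\right) + \left(-6948 + 5608\right)\right) + s{\left(-94 \right)} = \left(\left(11566 - 3459\right) + \left(-6948 + 5608\right)\right) + \frac{1696 + \left(-94\right)^{3} - 199 \left(-94\right)^{2} + 9842 \left(-94\right)}{5 \left(-94 - 94\right)} = \left(8107 - 1340\right) + \frac{1696 - 830584 - 1758364 - 925148}{5 \left(-188\right)} = 6767 + \frac{1}{5} \left(- \frac{1}{188}\right) \left(1696 - 830584 - 1758364 - 925148\right) = 6767 + \frac{1}{5} \left(- \frac{1}{188}\right) \left(-3512400\right) = 6767 + \frac{175620}{47} = \frac{493669}{47}$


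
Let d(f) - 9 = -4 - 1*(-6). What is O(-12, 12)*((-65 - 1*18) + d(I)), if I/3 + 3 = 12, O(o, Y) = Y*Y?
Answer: -10368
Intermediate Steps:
O(o, Y) = Y²
I = 27 (I = -9 + 3*12 = -9 + 36 = 27)
d(f) = 11 (d(f) = 9 + (-4 - 1*(-6)) = 9 + (-4 + 6) = 9 + 2 = 11)
O(-12, 12)*((-65 - 1*18) + d(I)) = 12²*((-65 - 1*18) + 11) = 144*((-65 - 18) + 11) = 144*(-83 + 11) = 144*(-72) = -10368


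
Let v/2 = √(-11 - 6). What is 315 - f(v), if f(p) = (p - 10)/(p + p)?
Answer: 629/2 - 5*I*√17/34 ≈ 314.5 - 0.60634*I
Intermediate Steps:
v = 2*I*√17 (v = 2*√(-11 - 6) = 2*√(-17) = 2*(I*√17) = 2*I*√17 ≈ 8.2462*I)
f(p) = (-10 + p)/(2*p) (f(p) = (-10 + p)/((2*p)) = (-10 + p)*(1/(2*p)) = (-10 + p)/(2*p))
315 - f(v) = 315 - (-10 + 2*I*√17)/(2*(2*I*√17)) = 315 - (-I*√17/34)*(-10 + 2*I*√17)/2 = 315 - (-1)*I*√17*(-10 + 2*I*√17)/68 = 315 + I*√17*(-10 + 2*I*√17)/68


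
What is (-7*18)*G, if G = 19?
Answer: -2394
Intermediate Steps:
(-7*18)*G = -7*18*19 = -126*19 = -2394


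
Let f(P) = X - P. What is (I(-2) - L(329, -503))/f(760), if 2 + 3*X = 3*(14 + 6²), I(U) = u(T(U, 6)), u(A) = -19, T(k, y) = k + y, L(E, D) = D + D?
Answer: -2961/2132 ≈ -1.3888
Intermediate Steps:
L(E, D) = 2*D
I(U) = -19
X = 148/3 (X = -⅔ + (3*(14 + 6²))/3 = -⅔ + (3*(14 + 36))/3 = -⅔ + (3*50)/3 = -⅔ + (⅓)*150 = -⅔ + 50 = 148/3 ≈ 49.333)
f(P) = 148/3 - P
(I(-2) - L(329, -503))/f(760) = (-19 - 2*(-503))/(148/3 - 1*760) = (-19 - 1*(-1006))/(148/3 - 760) = (-19 + 1006)/(-2132/3) = 987*(-3/2132) = -2961/2132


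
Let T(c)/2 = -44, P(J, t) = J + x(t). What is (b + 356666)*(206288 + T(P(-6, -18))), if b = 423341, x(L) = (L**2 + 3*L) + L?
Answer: 160837443400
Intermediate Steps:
x(L) = L**2 + 4*L
P(J, t) = J + t*(4 + t)
T(c) = -88 (T(c) = 2*(-44) = -88)
(b + 356666)*(206288 + T(P(-6, -18))) = (423341 + 356666)*(206288 - 88) = 780007*206200 = 160837443400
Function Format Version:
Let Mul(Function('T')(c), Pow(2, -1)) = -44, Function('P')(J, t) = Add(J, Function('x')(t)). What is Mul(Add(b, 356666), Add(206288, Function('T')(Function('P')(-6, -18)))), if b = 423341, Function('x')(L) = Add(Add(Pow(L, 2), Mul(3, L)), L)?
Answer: 160837443400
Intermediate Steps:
Function('x')(L) = Add(Pow(L, 2), Mul(4, L))
Function('P')(J, t) = Add(J, Mul(t, Add(4, t)))
Function('T')(c) = -88 (Function('T')(c) = Mul(2, -44) = -88)
Mul(Add(b, 356666), Add(206288, Function('T')(Function('P')(-6, -18)))) = Mul(Add(423341, 356666), Add(206288, -88)) = Mul(780007, 206200) = 160837443400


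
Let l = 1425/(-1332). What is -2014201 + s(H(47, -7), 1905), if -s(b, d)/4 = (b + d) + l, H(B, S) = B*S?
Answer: -224275580/111 ≈ -2.0205e+6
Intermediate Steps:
l = -475/444 (l = 1425*(-1/1332) = -475/444 ≈ -1.0698)
s(b, d) = 475/111 - 4*b - 4*d (s(b, d) = -4*((b + d) - 475/444) = -4*(-475/444 + b + d) = 475/111 - 4*b - 4*d)
-2014201 + s(H(47, -7), 1905) = -2014201 + (475/111 - 188*(-7) - 4*1905) = -2014201 + (475/111 - 4*(-329) - 7620) = -2014201 + (475/111 + 1316 - 7620) = -2014201 - 699269/111 = -224275580/111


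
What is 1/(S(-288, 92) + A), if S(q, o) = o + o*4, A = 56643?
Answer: 1/57103 ≈ 1.7512e-5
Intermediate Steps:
S(q, o) = 5*o (S(q, o) = o + 4*o = 5*o)
1/(S(-288, 92) + A) = 1/(5*92 + 56643) = 1/(460 + 56643) = 1/57103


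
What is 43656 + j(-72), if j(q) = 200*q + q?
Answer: 29184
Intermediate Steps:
j(q) = 201*q
43656 + j(-72) = 43656 + 201*(-72) = 43656 - 14472 = 29184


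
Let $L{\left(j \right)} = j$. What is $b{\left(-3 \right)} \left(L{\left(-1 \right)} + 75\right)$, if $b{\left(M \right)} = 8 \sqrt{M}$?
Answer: $592 i \sqrt{3} \approx 1025.4 i$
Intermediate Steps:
$b{\left(-3 \right)} \left(L{\left(-1 \right)} + 75\right) = 8 \sqrt{-3} \left(-1 + 75\right) = 8 i \sqrt{3} \cdot 74 = 592 i \sqrt{3}$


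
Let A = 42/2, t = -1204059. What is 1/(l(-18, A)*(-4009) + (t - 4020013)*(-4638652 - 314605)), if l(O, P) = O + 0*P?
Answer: 1/25876171274666 ≈ 3.8646e-14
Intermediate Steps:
A = 21 (A = 42*(1/2) = 21)
l(O, P) = O (l(O, P) = O + 0 = O)
1/(l(-18, A)*(-4009) + (t - 4020013)*(-4638652 - 314605)) = 1/(-18*(-4009) + (-1204059 - 4020013)*(-4638652 - 314605)) = 1/(72162 - 5224072*(-4953257)) = 1/(72162 + 25876171202504) = 1/25876171274666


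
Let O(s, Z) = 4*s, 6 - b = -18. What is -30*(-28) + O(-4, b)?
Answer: 824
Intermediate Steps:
b = 24 (b = 6 - 1*(-18) = 6 + 18 = 24)
-30*(-28) + O(-4, b) = -30*(-28) + 4*(-4) = -30*(-28) - 16 = 840 - 16 = 824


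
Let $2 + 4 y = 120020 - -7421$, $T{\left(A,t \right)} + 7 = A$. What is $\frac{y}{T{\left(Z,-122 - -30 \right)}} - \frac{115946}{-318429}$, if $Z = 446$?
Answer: $\frac{40783874507}{559161324} \approx 72.938$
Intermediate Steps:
$T{\left(A,t \right)} = -7 + A$
$y = \frac{127439}{4}$ ($y = - \frac{1}{2} + \frac{120020 - -7421}{4} = - \frac{1}{2} + \frac{120020 + 7421}{4} = - \frac{1}{2} + \frac{1}{4} \cdot 127441 = - \frac{1}{2} + \frac{127441}{4} = \frac{127439}{4} \approx 31860.0$)
$\frac{y}{T{\left(Z,-122 - -30 \right)}} - \frac{115946}{-318429} = \frac{127439}{4 \left(-7 + 446\right)} - \frac{115946}{-318429} = \frac{127439}{4 \cdot 439} - - \frac{115946}{318429} = \frac{127439}{4} \cdot \frac{1}{439} + \frac{115946}{318429} = \frac{127439}{1756} + \frac{115946}{318429} = \frac{40783874507}{559161324}$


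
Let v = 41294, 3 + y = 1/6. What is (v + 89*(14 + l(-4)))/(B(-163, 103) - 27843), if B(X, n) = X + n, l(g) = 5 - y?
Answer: -259423/167418 ≈ -1.5496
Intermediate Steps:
y = -17/6 (y = -3 + 1/6 = -17/6 ≈ -2.8333)
l(g) = 47/6 (l(g) = 5 - 1*(-17/6) = 5 + 17/6 = 47/6)
(v + 89*(14 + l(-4)))/(B(-163, 103) - 27843) = (41294 + 89*(14 + 47/6))/((-163 + 103) - 27843) = (41294 + 89*(131/6))/(-60 - 27843) = (41294 + 11659/6)/(-27903) = (259423/6)*(-1/27903) = -259423/167418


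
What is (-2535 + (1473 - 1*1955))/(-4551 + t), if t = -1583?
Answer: 3017/6134 ≈ 0.49185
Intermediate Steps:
(-2535 + (1473 - 1*1955))/(-4551 + t) = (-2535 + (1473 - 1*1955))/(-4551 - 1583) = (-2535 + (1473 - 1955))/(-6134) = (-2535 - 482)*(-1/6134) = -3017*(-1/6134) = 3017/6134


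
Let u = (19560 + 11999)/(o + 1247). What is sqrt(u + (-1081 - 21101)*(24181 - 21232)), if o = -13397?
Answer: I*sqrt(4768733131554)/270 ≈ 8087.9*I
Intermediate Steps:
u = -31559/12150 (u = (19560 + 11999)/(-13397 + 1247) = 31559/(-12150) = 31559*(-1/12150) = -31559/12150 ≈ -2.5975)
sqrt(u + (-1081 - 21101)*(24181 - 21232)) = sqrt(-31559/12150 + (-1081 - 21101)*(24181 - 21232)) = sqrt(-31559/12150 - 22182*2949) = sqrt(-31559/12150 - 65414718) = sqrt(-794788855259/12150) = I*sqrt(4768733131554)/270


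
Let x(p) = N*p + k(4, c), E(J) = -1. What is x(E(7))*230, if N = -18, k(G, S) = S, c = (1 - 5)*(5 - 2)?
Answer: 1380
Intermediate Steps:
c = -12 (c = -4*3 = -12)
x(p) = -12 - 18*p (x(p) = -18*p - 12 = -12 - 18*p)
x(E(7))*230 = (-12 - 18*(-1))*230 = (-12 + 18)*230 = 6*230 = 1380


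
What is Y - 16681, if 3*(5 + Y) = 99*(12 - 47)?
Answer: -17841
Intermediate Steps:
Y = -1160 (Y = -5 + (99*(12 - 47))/3 = -5 + (99*(-35))/3 = -5 + (1/3)*(-3465) = -5 - 1155 = -1160)
Y - 16681 = -1160 - 16681 = -17841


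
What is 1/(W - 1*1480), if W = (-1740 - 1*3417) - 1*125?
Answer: -1/6762 ≈ -0.00014789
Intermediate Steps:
W = -5282 (W = (-1740 - 3417) - 125 = -5157 - 125 = -5282)
1/(W - 1*1480) = 1/(-5282 - 1*1480) = 1/(-5282 - 1480) = 1/(-6762) = -1/6762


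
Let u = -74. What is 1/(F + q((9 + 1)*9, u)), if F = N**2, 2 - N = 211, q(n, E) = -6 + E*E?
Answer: 1/49151 ≈ 2.0345e-5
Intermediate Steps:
q(n, E) = -6 + E**2
N = -209 (N = 2 - 1*211 = 2 - 211 = -209)
F = 43681 (F = (-209)**2 = 43681)
1/(F + q((9 + 1)*9, u)) = 1/(43681 + (-6 + (-74)**2)) = 1/(43681 + (-6 + 5476)) = 1/(43681 + 5470) = 1/49151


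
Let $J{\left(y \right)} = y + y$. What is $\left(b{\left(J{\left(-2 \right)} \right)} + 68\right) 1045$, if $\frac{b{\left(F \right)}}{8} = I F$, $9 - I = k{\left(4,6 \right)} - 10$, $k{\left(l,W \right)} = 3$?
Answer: $-463980$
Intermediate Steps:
$I = 16$ ($I = 9 - \left(3 - 10\right) = 9 - -7 = 9 + 7 = 16$)
$J{\left(y \right)} = 2 y$
$b{\left(F \right)} = 128 F$ ($b{\left(F \right)} = 8 \cdot 16 F = 128 F$)
$\left(b{\left(J{\left(-2 \right)} \right)} + 68\right) 1045 = \left(128 \cdot 2 \left(-2\right) + 68\right) 1045 = \left(128 \left(-4\right) + 68\right) 1045 = \left(-512 + 68\right) 1045 = \left(-444\right) 1045 = -463980$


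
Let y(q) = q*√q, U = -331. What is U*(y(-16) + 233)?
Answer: -77123 + 21184*I ≈ -77123.0 + 21184.0*I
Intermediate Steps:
y(q) = q^(3/2)
U*(y(-16) + 233) = -331*((-16)^(3/2) + 233) = -331*(-64*I + 233) = -331*(233 - 64*I) = -77123 + 21184*I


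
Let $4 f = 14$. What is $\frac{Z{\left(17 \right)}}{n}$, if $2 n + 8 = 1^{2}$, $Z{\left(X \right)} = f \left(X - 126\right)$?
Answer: $109$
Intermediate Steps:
$f = \frac{7}{2}$ ($f = \frac{1}{4} \cdot 14 = \frac{7}{2} \approx 3.5$)
$Z{\left(X \right)} = -441 + \frac{7 X}{2}$ ($Z{\left(X \right)} = \frac{7 \left(X - 126\right)}{2} = \frac{7 \left(-126 + X\right)}{2} = -441 + \frac{7 X}{2}$)
$n = - \frac{7}{2}$ ($n = -4 + \frac{1^{2}}{2} = -4 + \frac{1}{2} \cdot 1 = -4 + \frac{1}{2} = - \frac{7}{2} \approx -3.5$)
$\frac{Z{\left(17 \right)}}{n} = \frac{-441 + \frac{7}{2} \cdot 17}{- \frac{7}{2}} = \left(-441 + \frac{119}{2}\right) \left(- \frac{2}{7}\right) = \left(- \frac{763}{2}\right) \left(- \frac{2}{7}\right) = 109$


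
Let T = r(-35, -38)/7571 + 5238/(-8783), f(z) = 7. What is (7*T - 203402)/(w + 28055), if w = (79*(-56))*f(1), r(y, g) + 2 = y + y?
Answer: 13525720333304/193703118909 ≈ 69.827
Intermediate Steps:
r(y, g) = -2 + 2*y (r(y, g) = -2 + (y + y) = -2 + 2*y)
T = -40289274/66496093 (T = (-2 + 2*(-35))/7571 + 5238/(-8783) = (-2 - 70)*(1/7571) + 5238*(-1/8783) = -72*1/7571 - 5238/8783 = -72/7571 - 5238/8783 = -40289274/66496093 ≈ -0.60589)
w = -30968 (w = (79*(-56))*7 = -4424*7 = -30968)
(7*T - 203402)/(w + 28055) = (7*(-40289274/66496093) - 203402)/(-30968 + 28055) = (-282024918/66496093 - 203402)/(-2913) = -13525720333304/66496093*(-1/2913) = 13525720333304/193703118909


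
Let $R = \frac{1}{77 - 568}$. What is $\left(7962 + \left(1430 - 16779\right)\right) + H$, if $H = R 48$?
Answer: $- \frac{3627065}{491} \approx -7387.1$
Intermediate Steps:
$R = - \frac{1}{491}$ ($R = \frac{1}{-491} = - \frac{1}{491} \approx -0.0020367$)
$H = - \frac{48}{491}$ ($H = \left(- \frac{1}{491}\right) 48 = - \frac{48}{491} \approx -0.09776$)
$\left(7962 + \left(1430 - 16779\right)\right) + H = \left(7962 + \left(1430 - 16779\right)\right) - \frac{48}{491} = \left(7962 - 15349\right) - \frac{48}{491} = -7387 - \frac{48}{491} = - \frac{3627065}{491}$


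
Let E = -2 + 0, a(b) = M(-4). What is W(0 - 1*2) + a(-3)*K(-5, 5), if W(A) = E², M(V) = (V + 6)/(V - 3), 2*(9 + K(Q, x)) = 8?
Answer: 38/7 ≈ 5.4286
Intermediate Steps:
K(Q, x) = -5 (K(Q, x) = -9 + (½)*8 = -9 + 4 = -5)
M(V) = (6 + V)/(-3 + V)
a(b) = -2/7 (a(b) = (6 - 4)/(-3 - 4) = 2/(-7) = -⅐*2 = -2/7)
E = -2
W(A) = 4 (W(A) = (-2)² = 4)
W(0 - 1*2) + a(-3)*K(-5, 5) = 4 - 2/7*(-5) = 4 + 10/7 = 38/7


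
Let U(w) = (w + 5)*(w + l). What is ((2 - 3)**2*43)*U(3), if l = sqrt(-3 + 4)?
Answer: 1376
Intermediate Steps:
l = 1 (l = sqrt(1) = 1)
U(w) = (1 + w)*(5 + w) (U(w) = (w + 5)*(w + 1) = (5 + w)*(1 + w) = (1 + w)*(5 + w))
((2 - 3)**2*43)*U(3) = ((2 - 3)**2*43)*(5 + 3**2 + 6*3) = ((-1)**2*43)*(5 + 9 + 18) = (1*43)*32 = 43*32 = 1376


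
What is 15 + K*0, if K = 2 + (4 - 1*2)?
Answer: 15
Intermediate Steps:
K = 4 (K = 2 + (4 - 2) = 2 + 2 = 4)
15 + K*0 = 15 + 4*0 = 15 + 0 = 15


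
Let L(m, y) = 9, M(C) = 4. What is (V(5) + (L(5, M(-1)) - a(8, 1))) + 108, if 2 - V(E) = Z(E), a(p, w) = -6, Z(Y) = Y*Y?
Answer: 100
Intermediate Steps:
Z(Y) = Y²
V(E) = 2 - E²
(V(5) + (L(5, M(-1)) - a(8, 1))) + 108 = ((2 - 1*5²) + (9 - 1*(-6))) + 108 = ((2 - 1*25) + (9 + 6)) + 108 = ((2 - 25) + 15) + 108 = (-23 + 15) + 108 = -8 + 108 = 100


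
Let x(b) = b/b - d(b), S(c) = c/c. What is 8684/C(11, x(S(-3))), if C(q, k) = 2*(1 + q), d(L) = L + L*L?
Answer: 2171/6 ≈ 361.83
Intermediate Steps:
d(L) = L + L**2
S(c) = 1
x(b) = 1 - b*(1 + b) (x(b) = b/b - b*(1 + b) = 1 - b*(1 + b))
C(q, k) = 2 + 2*q
8684/C(11, x(S(-3))) = 8684/(2 + 2*11) = 8684/(2 + 22) = 8684/24 = 8684*(1/24) = 2171/6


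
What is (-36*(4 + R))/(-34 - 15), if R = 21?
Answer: 900/49 ≈ 18.367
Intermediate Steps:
(-36*(4 + R))/(-34 - 15) = (-36*(4 + 21))/(-34 - 15) = -36*25/(-49) = -900*(-1/49) = 900/49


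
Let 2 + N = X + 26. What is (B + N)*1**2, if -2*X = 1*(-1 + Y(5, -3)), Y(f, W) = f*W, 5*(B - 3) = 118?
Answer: 293/5 ≈ 58.600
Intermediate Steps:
B = 133/5 (B = 3 + (1/5)*118 = 3 + 118/5 = 133/5 ≈ 26.600)
Y(f, W) = W*f
X = 8 (X = -(-1 - 3*5)/2 = -(-1 - 15)/2 = -(-16)/2 = -1/2*(-16) = 8)
N = 32 (N = -2 + (8 + 26) = -2 + 34 = 32)
(B + N)*1**2 = (133/5 + 32)*1**2 = (293/5)*1 = 293/5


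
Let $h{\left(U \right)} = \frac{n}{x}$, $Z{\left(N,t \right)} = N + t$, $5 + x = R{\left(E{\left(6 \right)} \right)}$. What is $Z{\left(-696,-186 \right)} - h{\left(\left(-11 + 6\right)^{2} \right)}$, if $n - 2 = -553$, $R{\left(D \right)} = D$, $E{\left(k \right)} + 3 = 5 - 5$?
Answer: $- \frac{7607}{8} \approx -950.88$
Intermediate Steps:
$E{\left(k \right)} = -3$ ($E{\left(k \right)} = -3 + \left(5 - 5\right) = -3 + 0 = -3$)
$x = -8$ ($x = -5 - 3 = -8$)
$n = -551$ ($n = 2 - 553 = -551$)
$h{\left(U \right)} = \frac{551}{8}$ ($h{\left(U \right)} = - \frac{551}{-8} = \left(-551\right) \left(- \frac{1}{8}\right) = \frac{551}{8}$)
$Z{\left(-696,-186 \right)} - h{\left(\left(-11 + 6\right)^{2} \right)} = \left(-696 - 186\right) - \frac{551}{8} = -882 - \frac{551}{8} = - \frac{7607}{8}$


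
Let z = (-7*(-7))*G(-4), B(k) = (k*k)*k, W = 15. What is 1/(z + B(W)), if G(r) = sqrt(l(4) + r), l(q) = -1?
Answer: 675/2280526 - 49*I*sqrt(5)/11402630 ≈ 0.00029598 - 9.6089e-6*I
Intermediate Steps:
B(k) = k**3 (B(k) = k**2*k = k**3)
G(r) = sqrt(-1 + r)
z = 49*I*sqrt(5) (z = (-7*(-7))*sqrt(-1 - 4) = 49*sqrt(-5) = 49*(I*sqrt(5)) = 49*I*sqrt(5) ≈ 109.57*I)
1/(z + B(W)) = 1/(49*I*sqrt(5) + 15**3) = 1/(49*I*sqrt(5) + 3375) = 1/(3375 + 49*I*sqrt(5))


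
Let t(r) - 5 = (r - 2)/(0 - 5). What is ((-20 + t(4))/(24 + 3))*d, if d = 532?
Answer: -40964/135 ≈ -303.44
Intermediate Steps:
t(r) = 27/5 - r/5 (t(r) = 5 + (r - 2)/(0 - 5) = 5 + (-2 + r)/(-5) = 5 + (-2 + r)*(-1/5) = 5 + (2/5 - r/5) = 27/5 - r/5)
((-20 + t(4))/(24 + 3))*d = ((-20 + (27/5 - 1/5*4))/(24 + 3))*532 = ((-20 + (27/5 - 4/5))/27)*532 = ((-20 + 23/5)*(1/27))*532 = -77/5*1/27*532 = -77/135*532 = -40964/135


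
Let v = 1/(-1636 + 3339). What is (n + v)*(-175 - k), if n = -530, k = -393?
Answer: -196764402/1703 ≈ -1.1554e+5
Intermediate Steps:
v = 1/1703 ≈ 0.00058720
(n + v)*(-175 - k) = (-530 + 1/1703)*(-175 - 1*(-393)) = -902589*(-175 + 393)/1703 = -902589/1703*218 = -196764402/1703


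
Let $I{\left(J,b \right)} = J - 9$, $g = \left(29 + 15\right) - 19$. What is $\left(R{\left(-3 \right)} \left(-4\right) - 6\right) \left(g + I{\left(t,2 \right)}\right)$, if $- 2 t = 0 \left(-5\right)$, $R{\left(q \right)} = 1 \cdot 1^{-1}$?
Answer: $-160$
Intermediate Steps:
$R{\left(q \right)} = 1$ ($R{\left(q \right)} = 1 \cdot 1 = 1$)
$t = 0$ ($t = - \frac{0 \left(-5\right)}{2} = \left(- \frac{1}{2}\right) 0 = 0$)
$g = 25$ ($g = 44 - 19 = 25$)
$I{\left(J,b \right)} = -9 + J$
$\left(R{\left(-3 \right)} \left(-4\right) - 6\right) \left(g + I{\left(t,2 \right)}\right) = \left(1 \left(-4\right) - 6\right) \left(25 + \left(-9 + 0\right)\right) = \left(-4 - 6\right) \left(25 - 9\right) = \left(-10\right) 16 = -160$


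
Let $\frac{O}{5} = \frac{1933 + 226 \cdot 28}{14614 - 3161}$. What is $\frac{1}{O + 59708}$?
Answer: $\frac{11453}{683877029} \approx 1.6747 \cdot 10^{-5}$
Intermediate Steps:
$O = \frac{41305}{11453}$ ($O = 5 \frac{1933 + 226 \cdot 28}{14614 - 3161} = 5 \frac{1933 + 6328}{11453} = 5 \cdot 8261 \cdot \frac{1}{11453} = 5 \cdot \frac{8261}{11453} = \frac{41305}{11453} \approx 3.6065$)
$\frac{1}{O + 59708} = \frac{1}{\frac{41305}{11453} + 59708} = \frac{1}{\frac{683877029}{11453}} = \frac{11453}{683877029}$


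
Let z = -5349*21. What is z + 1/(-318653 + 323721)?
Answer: -569283371/5068 ≈ -1.1233e+5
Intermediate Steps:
z = -112329
z + 1/(-318653 + 323721) = -112329 + 1/(-318653 + 323721) = -112329 + 1/5068 = -569283371/5068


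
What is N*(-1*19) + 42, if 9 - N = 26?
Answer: 365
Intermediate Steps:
N = -17 (N = 9 - 1*26 = 9 - 26 = -17)
N*(-1*19) + 42 = -(-17)*19 + 42 = -17*(-19) + 42 = 323 + 42 = 365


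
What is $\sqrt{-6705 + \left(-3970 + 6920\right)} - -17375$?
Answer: $17375 + i \sqrt{3755} \approx 17375.0 + 61.278 i$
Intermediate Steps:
$\sqrt{-6705 + \left(-3970 + 6920\right)} - -17375 = \sqrt{-6705 + 2950} + 17375 = \sqrt{-3755} + 17375 = i \sqrt{3755} + 17375 = 17375 + i \sqrt{3755}$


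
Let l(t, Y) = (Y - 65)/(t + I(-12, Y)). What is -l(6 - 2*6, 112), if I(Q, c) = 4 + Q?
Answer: 47/14 ≈ 3.3571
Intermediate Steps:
l(t, Y) = (-65 + Y)/(-8 + t) (l(t, Y) = (Y - 65)/(t + (4 - 12)) = (-65 + Y)/(t - 8) = (-65 + Y)/(-8 + t))
-l(6 - 2*6, 112) = -(-65 + 112)/(-8 + (6 - 2*6)) = -47/(-8 + (6 - 12)) = -47/(-8 - 6) = -47/(-14) = -(-1)*47/14 = -1*(-47/14) = 47/14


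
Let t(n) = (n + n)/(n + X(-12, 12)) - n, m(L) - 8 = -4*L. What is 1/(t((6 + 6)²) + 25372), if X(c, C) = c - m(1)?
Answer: 4/100921 ≈ 3.9635e-5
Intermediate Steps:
m(L) = 8 - 4*L
X(c, C) = -4 + c (X(c, C) = c - (8 - 4*1) = c - (8 - 4) = c - 1*4 = c - 4 = -4 + c)
t(n) = -n + 2*n/(-16 + n) (t(n) = (n + n)/(n + (-4 - 12)) - n = (2*n)/(n - 16) - n = (2*n)/(-16 + n) - n = 2*n/(-16 + n) - n = -n + 2*n/(-16 + n))
1/(t((6 + 6)²) + 25372) = 1/((6 + 6)²*(18 - (6 + 6)²)/(-16 + (6 + 6)²) + 25372) = 1/(12²*(18 - 1*12²)/(-16 + 12²) + 25372) = 1/(144*(18 - 1*144)/(-16 + 144) + 25372) = 1/(144*(18 - 144)/128 + 25372) = 1/(144*(1/128)*(-126) + 25372) = 1/(-567/4 + 25372) = 1/(100921/4) = 4/100921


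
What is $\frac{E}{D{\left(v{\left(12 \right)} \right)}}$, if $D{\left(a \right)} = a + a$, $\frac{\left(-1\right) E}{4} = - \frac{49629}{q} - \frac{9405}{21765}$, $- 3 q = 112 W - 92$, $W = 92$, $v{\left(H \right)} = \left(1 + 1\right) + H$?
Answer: $- \frac{69877371}{34574428} \approx -2.0211$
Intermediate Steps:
$v{\left(H \right)} = 2 + H$
$q = -3404$ ($q = - \frac{112 \cdot 92 - 92}{3} = - \frac{10304 - 92}{3} = \left(- \frac{1}{3}\right) 10212 = -3404$)
$E = - \frac{69877371}{1234801}$ ($E = - 4 \left(- \frac{49629}{-3404} - \frac{9405}{21765}\right) = - 4 \left(\left(-49629\right) \left(- \frac{1}{3404}\right) - \frac{627}{1451}\right) = - 4 \left(\frac{49629}{3404} - \frac{627}{1451}\right) = \left(-4\right) \frac{69877371}{4939204} = - \frac{69877371}{1234801} \approx -56.59$)
$D{\left(a \right)} = 2 a$
$\frac{E}{D{\left(v{\left(12 \right)} \right)}} = - \frac{69877371}{1234801 \cdot 2 \left(2 + 12\right)} = - \frac{69877371}{1234801 \cdot 2 \cdot 14} = - \frac{69877371}{1234801 \cdot 28} = \left(- \frac{69877371}{1234801}\right) \frac{1}{28} = - \frac{69877371}{34574428}$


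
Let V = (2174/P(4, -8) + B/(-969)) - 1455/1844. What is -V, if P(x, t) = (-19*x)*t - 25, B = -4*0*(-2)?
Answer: -3160591/1075052 ≈ -2.9399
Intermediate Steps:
B = 0 (B = 0*(-2) = 0)
P(x, t) = -25 - 19*t*x (P(x, t) = -19*t*x - 25 = -25 - 19*t*x)
V = 3160591/1075052 (V = (2174/(-25 - 19*(-8)*4) + 0/(-969)) - 1455/1844 = (2174/(-25 + 608) + 0*(-1/969)) - 1455/1844 = (2174/583 + 0) - 1*1455/1844 = (2174*(1/583) + 0) - 1455/1844 = (2174/583 + 0) - 1455/1844 = 2174/583 - 1455/1844 = 3160591/1075052 ≈ 2.9399)
-V = -1*3160591/1075052 = -3160591/1075052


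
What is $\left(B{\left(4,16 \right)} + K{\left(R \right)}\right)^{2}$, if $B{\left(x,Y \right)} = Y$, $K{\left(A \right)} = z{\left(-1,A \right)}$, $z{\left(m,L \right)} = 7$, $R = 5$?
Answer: $529$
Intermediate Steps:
$K{\left(A \right)} = 7$
$\left(B{\left(4,16 \right)} + K{\left(R \right)}\right)^{2} = \left(16 + 7\right)^{2} = 23^{2} = 529$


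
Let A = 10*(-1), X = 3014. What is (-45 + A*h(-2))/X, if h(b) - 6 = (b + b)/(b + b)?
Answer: -115/3014 ≈ -0.038155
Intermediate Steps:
h(b) = 7 (h(b) = 6 + (b + b)/(b + b) = 6 + (2*b)/((2*b)) = 6 + (2*b)*(1/(2*b)) = 6 + 1 = 7)
A = -10
(-45 + A*h(-2))/X = (-45 - 10*7)/3014 = (-45 - 70)*(1/3014) = -115*1/3014 = -115/3014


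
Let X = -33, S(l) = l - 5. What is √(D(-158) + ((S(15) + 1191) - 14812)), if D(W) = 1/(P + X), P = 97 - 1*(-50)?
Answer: I*√176888442/114 ≈ 116.67*I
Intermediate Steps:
S(l) = -5 + l
P = 147 (P = 97 + 50 = 147)
D(W) = 1/114 (D(W) = 1/(147 - 33) = 1/114)
√(D(-158) + ((S(15) + 1191) - 14812)) = √(1/114 + (((-5 + 15) + 1191) - 14812)) = √(1/114 + ((10 + 1191) - 14812)) = √(1/114 + (1201 - 14812)) = √(1/114 - 13611) = √(-1551653/114) = I*√176888442/114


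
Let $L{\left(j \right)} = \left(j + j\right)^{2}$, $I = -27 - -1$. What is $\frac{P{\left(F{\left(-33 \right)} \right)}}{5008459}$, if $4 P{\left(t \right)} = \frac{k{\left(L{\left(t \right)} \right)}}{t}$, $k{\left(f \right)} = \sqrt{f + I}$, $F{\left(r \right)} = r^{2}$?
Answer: $\frac{\sqrt{4743658}}{21816847404} \approx 9.9831 \cdot 10^{-8}$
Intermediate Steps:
$I = -26$ ($I = -27 + 1 = -26$)
$L{\left(j \right)} = 4 j^{2}$ ($L{\left(j \right)} = \left(2 j\right)^{2} = 4 j^{2}$)
$k{\left(f \right)} = \sqrt{-26 + f}$ ($k{\left(f \right)} = \sqrt{f - 26} = \sqrt{-26 + f}$)
$P{\left(t \right)} = \frac{\sqrt{-26 + 4 t^{2}}}{4 t}$ ($P{\left(t \right)} = \frac{\sqrt{-26 + 4 t^{2}} \frac{1}{t}}{4} = \frac{\frac{1}{t} \sqrt{-26 + 4 t^{2}}}{4} = \frac{\sqrt{-26 + 4 t^{2}}}{4 t}$)
$\frac{P{\left(F{\left(-33 \right)} \right)}}{5008459} = \frac{\frac{1}{4} \frac{1}{\left(-33\right)^{2}} \sqrt{-26 + 4 \left(\left(-33\right)^{2}\right)^{2}}}{5008459} = \frac{\sqrt{-26 + 4 \cdot 1089^{2}}}{4 \cdot 1089} \cdot \frac{1}{5008459} = \frac{1}{4} \cdot \frac{1}{1089} \sqrt{-26 + 4 \cdot 1185921} \cdot \frac{1}{5008459} = \frac{1}{4} \cdot \frac{1}{1089} \sqrt{-26 + 4743684} \cdot \frac{1}{5008459} = \frac{1}{4} \cdot \frac{1}{1089} \sqrt{4743658} \cdot \frac{1}{5008459} = \frac{\sqrt{4743658}}{4356} \cdot \frac{1}{5008459} = \frac{\sqrt{4743658}}{21816847404}$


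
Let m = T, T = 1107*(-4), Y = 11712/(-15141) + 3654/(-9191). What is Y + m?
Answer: -29350836794/6626711 ≈ -4429.2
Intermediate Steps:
Y = -7760486/6626711 (Y = 11712*(-1/15141) + 3654*(-1/9191) = -3904/5047 - 522/1313 = -7760486/6626711 ≈ -1.1711)
T = -4428
m = -4428
Y + m = -7760486/6626711 - 4428 = -29350836794/6626711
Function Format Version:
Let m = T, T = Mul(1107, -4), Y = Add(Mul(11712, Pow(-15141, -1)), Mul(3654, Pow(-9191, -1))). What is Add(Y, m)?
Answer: Rational(-29350836794, 6626711) ≈ -4429.2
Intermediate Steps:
Y = Rational(-7760486, 6626711) (Y = Add(Mul(11712, Rational(-1, 15141)), Mul(3654, Rational(-1, 9191))) = Add(Rational(-3904, 5047), Rational(-522, 1313)) = Rational(-7760486, 6626711) ≈ -1.1711)
T = -4428
m = -4428
Add(Y, m) = Add(Rational(-7760486, 6626711), -4428) = Rational(-29350836794, 6626711)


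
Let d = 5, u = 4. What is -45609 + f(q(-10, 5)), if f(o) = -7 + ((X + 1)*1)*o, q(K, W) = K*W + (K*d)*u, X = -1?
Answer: -45616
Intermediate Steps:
q(K, W) = 20*K + K*W (q(K, W) = K*W + (K*5)*4 = K*W + (5*K)*4 = K*W + 20*K = 20*K + K*W)
f(o) = -7 (f(o) = -7 + ((-1 + 1)*1)*o = -7 + (0*1)*o = -7 + 0*o = -7 + 0 = -7)
-45609 + f(q(-10, 5)) = -45609 - 7 = -45616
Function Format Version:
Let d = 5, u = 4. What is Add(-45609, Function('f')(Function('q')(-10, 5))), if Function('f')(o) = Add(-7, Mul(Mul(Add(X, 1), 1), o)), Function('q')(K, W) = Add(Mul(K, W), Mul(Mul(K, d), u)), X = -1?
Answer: -45616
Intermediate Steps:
Function('q')(K, W) = Add(Mul(20, K), Mul(K, W)) (Function('q')(K, W) = Add(Mul(K, W), Mul(Mul(K, 5), 4)) = Add(Mul(K, W), Mul(Mul(5, K), 4)) = Add(Mul(K, W), Mul(20, K)) = Add(Mul(20, K), Mul(K, W)))
Function('f')(o) = -7 (Function('f')(o) = Add(-7, Mul(Mul(Add(-1, 1), 1), o)) = Add(-7, Mul(Mul(0, 1), o)) = Add(-7, Mul(0, o)) = Add(-7, 0) = -7)
Add(-45609, Function('f')(Function('q')(-10, 5))) = Add(-45609, -7) = -45616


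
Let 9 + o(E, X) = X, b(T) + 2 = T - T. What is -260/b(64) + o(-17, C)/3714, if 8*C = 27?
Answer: 1287505/9904 ≈ 130.00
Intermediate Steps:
C = 27/8 (C = (⅛)*27 = 27/8 ≈ 3.3750)
b(T) = -2 (b(T) = -2 + (T - T) = -2 + 0 = -2)
o(E, X) = -9 + X
-260/b(64) + o(-17, C)/3714 = -260/(-2) + (-9 + 27/8)/3714 = -260*(-½) - 45/8*1/3714 = 130 - 15/9904 = 1287505/9904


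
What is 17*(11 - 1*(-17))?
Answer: 476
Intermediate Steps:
17*(11 - 1*(-17)) = 17*(11 + 17) = 17*28 = 476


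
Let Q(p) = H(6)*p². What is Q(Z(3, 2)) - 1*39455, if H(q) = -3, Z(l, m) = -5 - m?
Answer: -39602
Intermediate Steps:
Q(p) = -3*p²
Q(Z(3, 2)) - 1*39455 = -3*(-5 - 1*2)² - 1*39455 = -3*(-5 - 2)² - 39455 = -3*(-7)² - 39455 = -3*49 - 39455 = -147 - 39455 = -39602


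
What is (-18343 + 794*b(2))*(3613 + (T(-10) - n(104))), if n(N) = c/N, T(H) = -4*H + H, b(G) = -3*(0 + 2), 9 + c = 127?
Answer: -4375934339/52 ≈ -8.4153e+7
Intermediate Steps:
c = 118 (c = -9 + 127 = 118)
b(G) = -6 (b(G) = -3*2 = -6)
T(H) = -3*H
n(N) = 118/N
(-18343 + 794*b(2))*(3613 + (T(-10) - n(104))) = (-18343 + 794*(-6))*(3613 + (-3*(-10) - 118/104)) = (-18343 - 4764)*(3613 + (30 - 118/104)) = -23107*(3613 + (30 - 1*59/52)) = -23107*(3613 + (30 - 59/52)) = -23107*(3613 + 1501/52) = -23107*189377/52 = -4375934339/52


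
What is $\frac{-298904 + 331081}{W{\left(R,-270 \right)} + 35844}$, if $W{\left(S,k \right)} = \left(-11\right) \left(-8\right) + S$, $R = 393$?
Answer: $\frac{32177}{36325} \approx 0.88581$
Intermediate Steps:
$W{\left(S,k \right)} = 88 + S$
$\frac{-298904 + 331081}{W{\left(R,-270 \right)} + 35844} = \frac{-298904 + 331081}{\left(88 + 393\right) + 35844} = \frac{32177}{481 + 35844} = \frac{32177}{36325}$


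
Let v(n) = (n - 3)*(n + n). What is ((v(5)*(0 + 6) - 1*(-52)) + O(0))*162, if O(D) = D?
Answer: 27864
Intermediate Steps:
v(n) = 2*n*(-3 + n) (v(n) = (-3 + n)*(2*n) = 2*n*(-3 + n))
((v(5)*(0 + 6) - 1*(-52)) + O(0))*162 = (((2*5*(-3 + 5))*(0 + 6) - 1*(-52)) + 0)*162 = (((2*5*2)*6 + 52) + 0)*162 = ((20*6 + 52) + 0)*162 = ((120 + 52) + 0)*162 = (172 + 0)*162 = 172*162 = 27864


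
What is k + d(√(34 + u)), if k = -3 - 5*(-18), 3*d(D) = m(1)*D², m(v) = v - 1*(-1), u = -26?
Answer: 277/3 ≈ 92.333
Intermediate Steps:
m(v) = 1 + v (m(v) = v + 1 = 1 + v)
d(D) = 2*D²/3 (d(D) = ((1 + 1)*D²)/3 = (2*D²)/3 = 2*D²/3)
k = 87 (k = -3 + 90 = 87)
k + d(√(34 + u)) = 87 + 2*(√(34 - 26))²/3 = 87 + 2*(√8)²/3 = 87 + 2*(2*√2)²/3 = 87 + (⅔)*8 = 87 + 16/3 = 277/3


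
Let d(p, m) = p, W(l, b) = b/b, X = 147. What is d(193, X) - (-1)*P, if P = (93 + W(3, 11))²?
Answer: 9029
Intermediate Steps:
W(l, b) = 1
P = 8836 (P = (93 + 1)² = 94² = 8836)
d(193, X) - (-1)*P = 193 - (-1)*8836 = 193 - 1*(-8836) = 193 + 8836 = 9029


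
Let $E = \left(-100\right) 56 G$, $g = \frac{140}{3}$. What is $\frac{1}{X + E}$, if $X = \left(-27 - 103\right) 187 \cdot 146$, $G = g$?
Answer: $- \frac{3}{11431780} \approx -2.6243 \cdot 10^{-7}$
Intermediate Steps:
$g = \frac{140}{3}$ ($g = 140 \cdot \frac{1}{3} = \frac{140}{3} \approx 46.667$)
$G = \frac{140}{3} \approx 46.667$
$X = -3549260$ ($X = \left(-27 - 103\right) 187 \cdot 146 = \left(-130\right) 187 \cdot 146 = \left(-24310\right) 146 = -3549260$)
$E = - \frac{784000}{3}$ ($E = \left(-100\right) 56 \cdot \frac{140}{3} = \left(-5600\right) \frac{140}{3} = - \frac{784000}{3} \approx -2.6133 \cdot 10^{5}$)
$\frac{1}{X + E} = \frac{1}{-3549260 - \frac{784000}{3}} = \frac{1}{- \frac{11431780}{3}} = - \frac{3}{11431780}$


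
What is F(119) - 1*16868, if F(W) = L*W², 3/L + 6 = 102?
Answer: -525615/32 ≈ -16425.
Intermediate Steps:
L = 1/32 (L = 3/(-6 + 102) = 3/96 = 3*(1/96) = 1/32 ≈ 0.031250)
F(W) = W²/32
F(119) - 1*16868 = (1/32)*119² - 1*16868 = (1/32)*14161 - 16868 = 14161/32 - 16868 = -525615/32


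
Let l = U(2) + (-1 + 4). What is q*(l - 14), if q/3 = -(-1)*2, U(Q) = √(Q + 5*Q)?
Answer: -66 + 12*√3 ≈ -45.215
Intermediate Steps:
U(Q) = √6*√Q (U(Q) = √(6*Q) = √6*√Q)
q = 6 (q = 3*(-(-1)*2) = 3*(-1*(-2)) = 3*2 = 6)
l = 3 + 2*√3 (l = √6*√2 + (-1 + 4) = 2*√3 + 3 = 3 + 2*√3 ≈ 6.4641)
q*(l - 14) = 6*((3 + 2*√3) - 14) = 6*(-11 + 2*√3) = -66 + 12*√3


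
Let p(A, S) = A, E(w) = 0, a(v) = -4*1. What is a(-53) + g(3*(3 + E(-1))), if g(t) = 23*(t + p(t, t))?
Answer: 410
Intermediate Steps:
a(v) = -4
g(t) = 46*t (g(t) = 23*(t + t) = 23*(2*t) = 46*t)
a(-53) + g(3*(3 + E(-1))) = -4 + 46*(3*(3 + 0)) = -4 + 46*(3*3) = -4 + 46*9 = -4 + 414 = 410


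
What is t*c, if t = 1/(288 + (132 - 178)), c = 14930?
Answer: 7465/121 ≈ 61.694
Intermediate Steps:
t = 1/242 (t = 1/(288 - 46) = 1/242 ≈ 0.0041322)
t*c = (1/242)*14930 = 7465/121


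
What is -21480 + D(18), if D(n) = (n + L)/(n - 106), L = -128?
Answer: -85915/4 ≈ -21479.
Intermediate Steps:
D(n) = (-128 + n)/(-106 + n) (D(n) = (n - 128)/(n - 106) = (-128 + n)/(-106 + n))
-21480 + D(18) = -21480 + (-128 + 18)/(-106 + 18) = -21480 - 110/(-88) = -21480 - 1/88*(-110) = -21480 + 5/4 = -85915/4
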